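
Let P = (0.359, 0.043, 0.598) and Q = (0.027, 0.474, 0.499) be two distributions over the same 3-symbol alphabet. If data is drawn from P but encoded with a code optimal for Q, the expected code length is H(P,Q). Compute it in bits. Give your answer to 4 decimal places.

2.5168 bits

H(P,Q) = −Σ p·log₂ q.
  −0.359·log₂(0.027) = 1.87071
  −0.043·log₂(0.474) = 0.04631
  −0.598·log₂(0.499) = 0.59973
H(P,Q) = 2.5168 bits.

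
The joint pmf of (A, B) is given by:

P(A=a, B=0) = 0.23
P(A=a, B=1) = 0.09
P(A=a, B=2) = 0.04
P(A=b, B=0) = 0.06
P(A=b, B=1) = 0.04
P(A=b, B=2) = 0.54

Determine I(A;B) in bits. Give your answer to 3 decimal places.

Marginals: p(A) = (0.3600, 0.6400), p(B) = (0.2900, 0.1300, 0.5800).
I(A;B) = H(A) + H(B) − H(A,B).
H(A) = 0.9427, H(B) = 1.3564, H(A,B) = 1.8954.
I(A;B) = 0.9427 + 1.3564 − 1.8954 = 0.404 bits.

0.404 bits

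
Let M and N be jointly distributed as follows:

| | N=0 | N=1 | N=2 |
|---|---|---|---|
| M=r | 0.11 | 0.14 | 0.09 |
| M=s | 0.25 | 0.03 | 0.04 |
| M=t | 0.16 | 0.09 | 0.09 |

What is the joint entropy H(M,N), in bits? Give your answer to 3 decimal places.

H(M,N) = −Σ p(x,y)·log₂ p(x,y) over all 9 cells.
  cell (r,0): −0.11·log₂0.11 = 0.3503
  cell (r,1): −0.14·log₂0.14 = 0.3971
  cell (r,2): −0.09·log₂0.09 = 0.3127
  cell (s,0): −0.25·log₂0.25 = 0.5000
  cell (s,1): −0.03·log₂0.03 = 0.1518
  cell (s,2): −0.04·log₂0.04 = 0.1858
  cell (t,0): −0.16·log₂0.16 = 0.4230
  cell (t,1): −0.09·log₂0.09 = 0.3127
  cell (t,2): −0.09·log₂0.09 = 0.3127
Sum = 2.946 bits.

2.946 bits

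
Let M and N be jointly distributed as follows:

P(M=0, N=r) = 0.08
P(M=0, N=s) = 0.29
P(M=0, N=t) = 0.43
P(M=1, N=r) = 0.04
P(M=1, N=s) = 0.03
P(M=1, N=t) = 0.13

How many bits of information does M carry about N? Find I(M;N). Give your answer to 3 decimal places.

Marginals: p(M) = (0.8000, 0.2000), p(N) = (0.1200, 0.3200, 0.5600).
I(M;N) = H(M) + H(N) − H(M,N).
H(M) = 0.7219, H(N) = 1.3615, H(M,N) = 2.0531.
I(M;N) = 0.7219 + 1.3615 − 2.0531 = 0.030 bits.

0.030 bits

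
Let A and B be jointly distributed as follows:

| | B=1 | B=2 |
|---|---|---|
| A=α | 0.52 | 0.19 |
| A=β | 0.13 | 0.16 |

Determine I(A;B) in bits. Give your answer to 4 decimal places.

Marginals: p(A) = (0.7100, 0.2900), p(B) = (0.6500, 0.3500).
I(A;B) = Σ p(x,y)·log₂[p(x,y)/(p(x)p(y))].
  (α,1): 0.52·log₂(1.1268) = 0.08953
  (α,2): 0.19·log₂(0.7646) = -0.07358
  (β,1): 0.13·log₂(0.6897) = -0.06969
  (β,2): 0.16·log₂(1.5764) = 0.10505
Sum = 0.0513 bits.

0.0513 bits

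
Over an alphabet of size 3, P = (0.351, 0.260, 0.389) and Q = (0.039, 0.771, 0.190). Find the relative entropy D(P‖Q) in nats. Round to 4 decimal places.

D(P‖Q) = Σ p·ln(p/q).
  0.351·ln(0.351/0.039) = 0.77123
  0.260·ln(0.260/0.771) = -0.28262
  0.389·ln(0.389/0.190) = 0.27874
D(P‖Q) = 0.7673 nats.

0.7673 nats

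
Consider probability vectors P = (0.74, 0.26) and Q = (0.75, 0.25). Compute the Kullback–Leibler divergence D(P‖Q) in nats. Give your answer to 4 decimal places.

0.0003 nats

D(P‖Q) = Σ p·ln(p/q).
  0.74·ln(0.74/0.75) = -0.00993
  0.26·ln(0.26/0.25) = 0.01020
D(P‖Q) = 0.0003 nats.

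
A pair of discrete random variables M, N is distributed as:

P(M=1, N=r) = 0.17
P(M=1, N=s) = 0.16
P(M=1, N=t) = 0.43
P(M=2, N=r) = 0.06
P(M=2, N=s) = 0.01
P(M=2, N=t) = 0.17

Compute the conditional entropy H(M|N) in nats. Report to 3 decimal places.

Marginals: p(M) = (0.7600, 0.2400), p(N) = (0.2300, 0.1700, 0.6000).
H(M|N) = Σ p(N) · H(M|N=·).
  N=r: p=0.2300, H(M|N=r) = 0.5740
  N=s: p=0.1700, H(M|N=s) = 0.2237
  N=t: p=0.6000, H(M|N=t) = 0.5961
Weighted sum = 0.528 nats.

0.528 nats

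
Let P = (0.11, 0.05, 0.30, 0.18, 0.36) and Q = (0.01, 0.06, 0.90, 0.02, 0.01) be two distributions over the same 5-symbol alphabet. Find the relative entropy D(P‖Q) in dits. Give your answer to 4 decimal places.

0.6995 dits

D(P‖Q) = Σ p·log₁₀(p/q).
  0.11·log₁₀(0.11/0.01) = 0.11455
  0.05·log₁₀(0.05/0.06) = -0.00396
  0.30·log₁₀(0.30/0.90) = -0.14314
  0.18·log₁₀(0.18/0.02) = 0.17176
  0.36·log₁₀(0.36/0.01) = 0.56027
D(P‖Q) = 0.6995 dits.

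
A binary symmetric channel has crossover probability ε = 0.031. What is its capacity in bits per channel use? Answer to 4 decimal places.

0.8006 bits

Binary symmetric channel: C = 1 − h₂(ε) where h₂ is the binary entropy function.
h₂(0.031) = −0.031·log₂0.031 − 0.969·log₂0.969 = 0.1994.
C = 1 − 0.1994 = 0.8006 bits per channel use.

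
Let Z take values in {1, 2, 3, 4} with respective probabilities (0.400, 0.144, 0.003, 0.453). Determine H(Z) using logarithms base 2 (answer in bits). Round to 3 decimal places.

H(Z) = −Σ p·log₂ p.
  −(0.400)·log₂(0.400) = 0.5288
  −(0.144)·log₂(0.144) = 0.4026
  −(0.003)·log₂(0.003) = 0.0251
  −(0.453)·log₂(0.453) = 0.5175
Sum: 0.5288 + 0.4026 + 0.0251 + 0.5175 = 1.474 bits.

1.474 bits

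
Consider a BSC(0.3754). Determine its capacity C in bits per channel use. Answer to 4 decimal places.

Binary symmetric channel: C = 1 − h₂(ε) where h₂ is the binary entropy function.
h₂(0.3754) = −0.3754·log₂0.3754 − 0.6246·log₂0.6246 = 0.9547.
C = 1 − 0.9547 = 0.0453 bits per channel use.

0.0453 bits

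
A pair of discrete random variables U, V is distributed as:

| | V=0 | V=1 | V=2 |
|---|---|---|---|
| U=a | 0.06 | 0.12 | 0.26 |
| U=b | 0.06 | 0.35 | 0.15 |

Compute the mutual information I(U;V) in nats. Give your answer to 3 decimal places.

Marginals: p(U) = (0.4400, 0.5600), p(V) = (0.1200, 0.4700, 0.4100).
I(U;V) = H(U) + H(V) − H(U,V).
H(U) = 0.6859, H(V) = 0.9748, H(U,V) = 1.5943.
I(U;V) = 0.6859 + 0.9748 − 1.5943 = 0.066 nats.

0.066 nats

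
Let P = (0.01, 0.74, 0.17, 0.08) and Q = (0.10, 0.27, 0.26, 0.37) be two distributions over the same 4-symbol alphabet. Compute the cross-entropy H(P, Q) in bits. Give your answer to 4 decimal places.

H(P,Q) = −Σ p·log₂ q.
  −0.01·log₂(0.10) = 0.03322
  −0.74·log₂(0.27) = 1.39784
  −0.17·log₂(0.26) = 0.33038
  −0.08·log₂(0.37) = 0.11475
H(P,Q) = 1.8762 bits.

1.8762 bits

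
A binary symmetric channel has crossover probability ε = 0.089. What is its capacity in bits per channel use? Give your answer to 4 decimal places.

0.5669 bits

Binary symmetric channel: C = 1 − h₂(ε) where h₂ is the binary entropy function.
h₂(0.089) = −0.089·log₂0.089 − 0.911·log₂0.911 = 0.4331.
C = 1 − 0.4331 = 0.5669 bits per channel use.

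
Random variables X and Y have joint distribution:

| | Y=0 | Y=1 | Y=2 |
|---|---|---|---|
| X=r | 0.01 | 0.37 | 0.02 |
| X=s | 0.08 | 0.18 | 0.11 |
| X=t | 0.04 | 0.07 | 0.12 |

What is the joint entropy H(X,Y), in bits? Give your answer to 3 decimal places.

2.619 bits

H(X,Y) = −Σ p(x,y)·log₂ p(x,y) over all 9 cells.
  cell (r,0): −0.01·log₂0.01 = 0.0664
  cell (r,1): −0.37·log₂0.37 = 0.5307
  cell (r,2): −0.02·log₂0.02 = 0.1129
  cell (s,0): −0.08·log₂0.08 = 0.2915
  cell (s,1): −0.18·log₂0.18 = 0.4453
  cell (s,2): −0.11·log₂0.11 = 0.3503
  cell (t,0): −0.04·log₂0.04 = 0.1858
  cell (t,1): −0.07·log₂0.07 = 0.2686
  cell (t,2): −0.12·log₂0.12 = 0.3671
Sum = 2.619 bits.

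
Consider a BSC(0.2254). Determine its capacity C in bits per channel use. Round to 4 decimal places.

0.2301 bits

Binary symmetric channel: C = 1 − h₂(ε) where h₂ is the binary entropy function.
h₂(0.2254) = −0.2254·log₂0.2254 − 0.7746·log₂0.7746 = 0.7699.
C = 1 − 0.7699 = 0.2301 bits per channel use.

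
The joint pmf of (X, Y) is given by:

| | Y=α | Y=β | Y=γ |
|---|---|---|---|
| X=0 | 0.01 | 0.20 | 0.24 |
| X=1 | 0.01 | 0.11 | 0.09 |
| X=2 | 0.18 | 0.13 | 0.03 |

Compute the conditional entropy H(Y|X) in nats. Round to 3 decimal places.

Chain rule: H(Y|X) = H(X,Y) − H(X).
Marginals: p(X) = (0.4500, 0.2100, 0.3400), p(Y) = (0.2000, 0.4400, 0.3600).
H(X,Y) = 1.8951 nats; H(X) = 1.0539 nats.
H(Y|X) = 1.8951 − 1.0539 = 0.841 nats.

0.841 nats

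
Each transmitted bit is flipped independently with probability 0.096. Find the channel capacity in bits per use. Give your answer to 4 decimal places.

0.5438 bits

Binary symmetric channel: C = 1 − h₂(ε) where h₂ is the binary entropy function.
h₂(0.096) = −0.096·log₂0.096 − 0.904·log₂0.904 = 0.4562.
C = 1 − 0.4562 = 0.5438 bits per channel use.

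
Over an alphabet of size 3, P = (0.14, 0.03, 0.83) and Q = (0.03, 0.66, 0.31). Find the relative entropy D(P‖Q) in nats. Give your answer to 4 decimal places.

D(P‖Q) = Σ p·ln(p/q).
  0.14·ln(0.14/0.03) = 0.21566
  0.03·ln(0.03/0.66) = -0.09273
  0.83·ln(0.83/0.31) = 0.81743
D(P‖Q) = 0.9404 nats.

0.9404 nats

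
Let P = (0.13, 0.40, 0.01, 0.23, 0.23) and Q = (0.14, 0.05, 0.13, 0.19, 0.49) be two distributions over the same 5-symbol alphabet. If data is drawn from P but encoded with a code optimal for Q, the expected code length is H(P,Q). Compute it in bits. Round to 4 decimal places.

H(P,Q) = −Σ p·log₂ q.
  −0.13·log₂(0.14) = 0.36875
  −0.40·log₂(0.05) = 1.72877
  −0.01·log₂(0.13) = 0.02943
  −0.23·log₂(0.19) = 0.55106
  −0.23·log₂(0.49) = 0.23670
H(P,Q) = 2.9147 bits.

2.9147 bits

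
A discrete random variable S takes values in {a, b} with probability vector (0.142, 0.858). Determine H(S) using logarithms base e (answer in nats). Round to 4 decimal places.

0.4086 nats

H(S) = −Σ p·ln p.
  −(0.142)·ln(0.142) = 0.27717
  −(0.858)·ln(0.858) = 0.13140
Sum: 0.27717 + 0.13140 = 0.4086 nats.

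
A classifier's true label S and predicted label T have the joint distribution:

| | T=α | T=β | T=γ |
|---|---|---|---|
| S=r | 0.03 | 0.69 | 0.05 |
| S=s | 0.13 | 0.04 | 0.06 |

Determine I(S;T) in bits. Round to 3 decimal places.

0.334 bits

Marginals: p(S) = (0.7700, 0.2300), p(T) = (0.1600, 0.7300, 0.1100).
I(S;T) = Σ p(x,y)·log₂[p(x,y)/(p(x)p(y))].
  (r,α): 0.03·log₂(0.2435) = -0.0611
  (r,β): 0.69·log₂(1.2275) = 0.2041
  (r,γ): 0.05·log₂(0.5903) = -0.0380
  (s,α): 0.13·log₂(3.5326) = 0.2367
  (s,β): 0.04·log₂(0.2382) = -0.0828
  (s,γ): 0.06·log₂(2.3715) = 0.0747
Sum = 0.334 bits.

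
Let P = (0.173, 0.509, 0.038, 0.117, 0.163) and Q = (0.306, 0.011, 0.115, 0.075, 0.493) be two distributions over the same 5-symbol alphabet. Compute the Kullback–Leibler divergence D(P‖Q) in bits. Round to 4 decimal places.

2.4276 bits

D(P‖Q) = Σ p·log₂(p/q).
  0.173·log₂(0.173/0.306) = -0.14234
  0.509·log₂(0.509/0.011) = 2.81583
  0.038·log₂(0.038/0.115) = -0.06071
  0.117·log₂(0.117/0.075) = 0.07506
  0.163·log₂(0.163/0.493) = -0.26026
D(P‖Q) = 2.4276 bits.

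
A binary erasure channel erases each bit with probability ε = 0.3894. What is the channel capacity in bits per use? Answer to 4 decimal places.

Binary erasure channel: capacity C = 1 − ε.
C = 1 − 0.3894 = 0.6106 bits per channel use.

0.6106 bits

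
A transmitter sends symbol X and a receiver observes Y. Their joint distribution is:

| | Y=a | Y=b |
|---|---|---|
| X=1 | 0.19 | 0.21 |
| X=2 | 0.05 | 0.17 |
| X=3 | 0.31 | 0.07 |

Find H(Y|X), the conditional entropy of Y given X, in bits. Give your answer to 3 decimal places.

Marginals: p(X) = (0.4000, 0.2200, 0.3800), p(Y) = (0.5500, 0.4500).
H(Y|X) = Σ p(X) · H(Y|X=·).
  X=1: p=0.4000, H(Y|X=1) = 0.9982
  X=2: p=0.2200, H(Y|X=2) = 0.7732
  X=3: p=0.3800, H(Y|X=3) = 0.6892
Weighted sum = 0.831 bits.

0.831 bits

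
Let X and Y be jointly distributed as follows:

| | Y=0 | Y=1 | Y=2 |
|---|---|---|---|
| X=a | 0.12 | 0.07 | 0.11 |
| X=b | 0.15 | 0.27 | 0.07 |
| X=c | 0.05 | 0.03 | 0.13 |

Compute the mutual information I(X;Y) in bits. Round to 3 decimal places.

0.153 bits

Marginals: p(X) = (0.3000, 0.4900, 0.2100), p(Y) = (0.3200, 0.3700, 0.3100).
I(X;Y) = Σ p(x,y)·log₂[p(x,y)/(p(x)p(y))].
  (a,0): 0.12·log₂(1.2500) = 0.0386
  (a,1): 0.07·log₂(0.6306) = -0.0466
  (a,2): 0.11·log₂(1.1828) = 0.0266
  (b,0): 0.15·log₂(0.9566) = -0.0096
  (b,1): 0.27·log₂(1.4892) = 0.1551
  (b,2): 0.07·log₂(0.4608) = -0.0782
  (c,0): 0.05·log₂(0.7440) = -0.0213
  (c,1): 0.03·log₂(0.3861) = -0.0412
  (c,2): 0.13·log₂(1.9969) = 0.1297
Sum = 0.153 bits.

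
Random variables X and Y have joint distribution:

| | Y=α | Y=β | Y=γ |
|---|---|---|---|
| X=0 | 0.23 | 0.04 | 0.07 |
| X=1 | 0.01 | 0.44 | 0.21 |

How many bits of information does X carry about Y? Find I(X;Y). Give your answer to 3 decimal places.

0.439 bits

Marginals: p(X) = (0.3400, 0.6600), p(Y) = (0.2400, 0.4800, 0.2800).
I(X;Y) = Σ p(x,y)·log₂[p(x,y)/(p(x)p(y))].
  (0,α): 0.23·log₂(2.8186) = 0.3438
  (0,β): 0.04·log₂(0.2451) = -0.0811
  (0,γ): 0.07·log₂(0.7353) = -0.0311
  (1,α): 0.01·log₂(0.0631) = -0.0399
  (1,β): 0.44·log₂(1.3889) = 0.2085
  (1,γ): 0.21·log₂(1.1364) = 0.0387
Sum = 0.439 bits.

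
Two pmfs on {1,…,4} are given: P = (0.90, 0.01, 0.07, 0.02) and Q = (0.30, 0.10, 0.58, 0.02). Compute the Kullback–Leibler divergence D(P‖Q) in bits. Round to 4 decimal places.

1.1797 bits

D(P‖Q) = Σ p·log₂(p/q).
  0.90·log₂(0.90/0.30) = 1.42647
  0.01·log₂(0.01/0.10) = -0.03322
  0.07·log₂(0.07/0.58) = -0.21354
  0.02·log₂(0.02/0.02) = 0.00000
D(P‖Q) = 1.1797 bits.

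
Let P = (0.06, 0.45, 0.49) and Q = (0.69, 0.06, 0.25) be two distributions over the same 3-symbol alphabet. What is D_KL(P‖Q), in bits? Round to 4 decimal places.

D(P‖Q) = Σ p·log₂(p/q).
  0.06·log₂(0.06/0.69) = -0.21141
  0.45·log₂(0.45/0.06) = 1.30810
  0.49·log₂(0.49/0.25) = 0.47572
D(P‖Q) = 1.5724 bits.

1.5724 bits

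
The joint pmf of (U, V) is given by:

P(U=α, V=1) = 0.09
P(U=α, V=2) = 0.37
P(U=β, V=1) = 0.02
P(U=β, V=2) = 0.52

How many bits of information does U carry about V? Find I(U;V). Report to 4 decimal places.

Marginals: p(U) = (0.4600, 0.5400), p(V) = (0.1100, 0.8900).
I(U;V) = H(U) + H(V) − H(U,V).
H(U) = 0.9954, H(V) = 0.4999, H(U,V) = 1.4468.
I(U;V) = 0.9954 + 0.4999 − 1.4468 = 0.0485 bits.

0.0485 bits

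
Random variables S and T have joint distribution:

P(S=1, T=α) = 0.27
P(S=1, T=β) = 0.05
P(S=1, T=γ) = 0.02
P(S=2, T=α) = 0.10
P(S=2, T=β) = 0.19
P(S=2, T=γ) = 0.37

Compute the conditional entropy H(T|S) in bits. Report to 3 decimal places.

Chain rule: H(T|S) = H(S,T) − H(S).
Marginals: p(S) = (0.3400, 0.6600), p(T) = (0.3700, 0.2400, 0.3900).
H(S,T) = 2.1571 bits; H(S) = 0.9248 bits.
H(T|S) = 2.1571 − 0.9248 = 1.232 bits.

1.232 bits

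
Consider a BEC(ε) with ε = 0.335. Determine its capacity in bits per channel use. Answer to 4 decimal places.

Binary erasure channel: capacity C = 1 − ε.
C = 1 − 0.335 = 0.6650 bits per channel use.

0.6650 bits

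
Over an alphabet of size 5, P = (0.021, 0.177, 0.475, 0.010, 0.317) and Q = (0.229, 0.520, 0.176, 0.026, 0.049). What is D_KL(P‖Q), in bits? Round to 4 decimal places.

1.1729 bits

D(P‖Q) = Σ p·log₂(p/q).
  0.021·log₂(0.021/0.229) = -0.07238
  0.177·log₂(0.177/0.520) = -0.27519
  0.475·log₂(0.475/0.176) = 0.68037
  0.010·log₂(0.010/0.026) = -0.01379
  0.317·log₂(0.317/0.049) = 0.85388
D(P‖Q) = 1.1729 bits.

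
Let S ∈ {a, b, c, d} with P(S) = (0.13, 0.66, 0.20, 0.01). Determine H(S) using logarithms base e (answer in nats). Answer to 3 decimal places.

0.907 nats

H(S) = −Σ p·ln p.
  −(0.13)·ln(0.13) = 0.2652
  −(0.66)·ln(0.66) = 0.2742
  −(0.20)·ln(0.20) = 0.3219
  −(0.01)·ln(0.01) = 0.0461
Sum: 0.2652 + 0.2742 + 0.3219 + 0.0461 = 0.907 nats.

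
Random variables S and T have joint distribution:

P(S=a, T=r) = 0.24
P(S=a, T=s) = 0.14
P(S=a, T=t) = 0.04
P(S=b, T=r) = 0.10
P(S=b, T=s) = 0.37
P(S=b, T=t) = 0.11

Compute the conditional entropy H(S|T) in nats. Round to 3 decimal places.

Marginals: p(S) = (0.4200, 0.5800), p(T) = (0.3400, 0.5100, 0.1500).
H(S|T) = Σ p(T) · H(S|T=·).
  T=r: p=0.3400, H(S|T=r) = 0.6058
  T=s: p=0.5100, H(S|T=s) = 0.5877
  T=t: p=0.1500, H(S|T=t) = 0.5799
Weighted sum = 0.593 nats.

0.593 nats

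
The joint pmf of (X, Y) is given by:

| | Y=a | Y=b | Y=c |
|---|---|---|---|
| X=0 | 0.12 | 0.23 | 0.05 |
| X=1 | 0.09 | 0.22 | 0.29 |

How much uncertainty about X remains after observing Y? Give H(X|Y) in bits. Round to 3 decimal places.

0.862 bits

Marginals: p(X) = (0.4000, 0.6000), p(Y) = (0.2100, 0.4500, 0.3400).
H(X|Y) = Σ p(Y) · H(X|Y=·).
  Y=a: p=0.2100, H(X|Y=a) = 0.9852
  Y=b: p=0.4500, H(X|Y=b) = 0.9996
  Y=c: p=0.3400, H(X|Y=c) = 0.6024
Weighted sum = 0.862 bits.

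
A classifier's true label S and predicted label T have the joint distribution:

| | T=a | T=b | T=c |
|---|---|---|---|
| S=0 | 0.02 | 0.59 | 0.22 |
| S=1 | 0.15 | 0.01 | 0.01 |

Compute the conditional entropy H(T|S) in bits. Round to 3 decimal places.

Chain rule: H(T|S) = H(S,T) − H(S).
Marginals: p(S) = (0.8300, 0.1700), p(T) = (0.1700, 0.6000, 0.2300).
H(S,T) = 1.5860 bits; H(S) = 0.6577 bits.
H(T|S) = 1.5860 − 0.6577 = 0.928 bits.

0.928 bits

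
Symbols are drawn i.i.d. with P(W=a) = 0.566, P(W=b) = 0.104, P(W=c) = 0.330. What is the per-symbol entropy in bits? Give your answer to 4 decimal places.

1.3322 bits

H(W) = −Σ p·log₂ p.
  −(0.566)·log₂(0.566) = 0.46476
  −(0.104)·log₂(0.104) = 0.33960
  −(0.330)·log₂(0.330) = 0.52782
Sum: 0.46476 + 0.33960 + 0.52782 = 1.3322 bits.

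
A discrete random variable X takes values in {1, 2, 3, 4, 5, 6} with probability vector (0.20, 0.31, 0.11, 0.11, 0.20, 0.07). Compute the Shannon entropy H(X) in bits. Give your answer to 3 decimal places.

H(X) = −Σ p·log₂ p.
  −(0.20)·log₂(0.20) = 0.4644
  −(0.31)·log₂(0.31) = 0.5238
  −(0.11)·log₂(0.11) = 0.3503
  −(0.11)·log₂(0.11) = 0.3503
  −(0.20)·log₂(0.20) = 0.4644
  −(0.07)·log₂(0.07) = 0.2686
Sum: 0.4644 + 0.5238 + 0.3503 + 0.3503 + 0.4644 + 0.2686 = 2.422 bits.

2.422 bits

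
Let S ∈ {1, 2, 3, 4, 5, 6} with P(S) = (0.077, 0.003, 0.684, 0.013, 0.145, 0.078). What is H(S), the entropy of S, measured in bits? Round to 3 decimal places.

H(S) = −Σ p·log₂ p.
  −(0.077)·log₂(0.077) = 0.2848
  −(0.003)·log₂(0.003) = 0.0251
  −(0.684)·log₂(0.684) = 0.3748
  −(0.013)·log₂(0.013) = 0.0814
  −(0.145)·log₂(0.145) = 0.4040
  −(0.078)·log₂(0.078) = 0.2871
Sum: 0.2848 + 0.0251 + 0.3748 + 0.0814 + 0.4040 + 0.2871 = 1.457 bits.

1.457 bits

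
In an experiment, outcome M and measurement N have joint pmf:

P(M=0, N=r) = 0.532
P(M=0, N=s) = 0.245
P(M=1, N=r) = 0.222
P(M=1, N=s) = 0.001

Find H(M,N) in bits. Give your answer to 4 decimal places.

H(M,N) = −Σ p(x,y)·log₂ p(x,y) over all 4 cells.
  cell (0,r): −0.532·log₂0.532 = 0.48439
  cell (0,s): −0.245·log₂0.245 = 0.49714
  cell (1,r): −0.222·log₂0.222 = 0.48204
  cell (1,s): −0.001·log₂0.001 = 0.00997
Sum = 1.4735 bits.

1.4735 bits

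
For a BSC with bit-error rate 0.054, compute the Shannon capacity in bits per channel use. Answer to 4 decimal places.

0.6968 bits

Binary symmetric channel: C = 1 − h₂(ε) where h₂ is the binary entropy function.
h₂(0.054) = −0.054·log₂0.054 − 0.946·log₂0.946 = 0.3032.
C = 1 − 0.3032 = 0.6968 bits per channel use.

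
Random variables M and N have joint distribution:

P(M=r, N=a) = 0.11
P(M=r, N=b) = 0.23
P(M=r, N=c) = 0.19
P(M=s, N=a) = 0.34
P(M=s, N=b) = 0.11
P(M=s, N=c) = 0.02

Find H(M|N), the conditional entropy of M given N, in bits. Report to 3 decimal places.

Marginals: p(M) = (0.5300, 0.4700), p(N) = (0.4500, 0.3400, 0.2100).
H(M|N) = Σ p(N) · H(M|N=·).
  N=a: p=0.4500, H(M|N=a) = 0.8024
  N=b: p=0.3400, H(M|N=b) = 0.9082
  N=c: p=0.2100, H(M|N=c) = 0.4537
Weighted sum = 0.765 bits.

0.765 bits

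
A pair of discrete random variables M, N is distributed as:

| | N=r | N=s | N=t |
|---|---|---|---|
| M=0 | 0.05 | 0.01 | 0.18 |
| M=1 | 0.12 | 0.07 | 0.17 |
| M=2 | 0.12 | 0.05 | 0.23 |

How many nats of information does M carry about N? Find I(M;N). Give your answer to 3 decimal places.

0.028 nats

Marginals: p(M) = (0.2400, 0.3600, 0.4000), p(N) = (0.2900, 0.1300, 0.5800).
I(M;N) = Σ p(x,y)·ln[p(x,y)/(p(x)p(y))].
  (0,r): 0.05·ln(0.7184) = -0.0165
  (0,s): 0.01·ln(0.3205) = -0.0114
  (0,t): 0.18·ln(1.2931) = 0.0463
  (1,r): 0.12·ln(1.1494) = 0.0167
  (1,s): 0.07·ln(1.4957) = 0.0282
  (1,t): 0.17·ln(0.8142) = -0.0349
  (2,r): 0.12·ln(1.0345) = 0.0041
  (2,s): 0.05·ln(0.9615) = -0.0020
  (2,t): 0.23·ln(0.9914) = -0.0020
Sum = 0.028 nats.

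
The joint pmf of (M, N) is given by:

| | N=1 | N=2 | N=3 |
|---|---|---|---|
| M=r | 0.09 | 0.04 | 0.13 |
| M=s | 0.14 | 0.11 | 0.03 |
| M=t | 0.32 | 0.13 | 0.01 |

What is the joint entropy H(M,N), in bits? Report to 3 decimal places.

H(M,N) = −Σ p(x,y)·log₂ p(x,y) over all 9 cells.
  cell (r,1): −0.09·log₂0.09 = 0.3127
  cell (r,2): −0.04·log₂0.04 = 0.1858
  cell (r,3): −0.13·log₂0.13 = 0.3826
  cell (s,1): −0.14·log₂0.14 = 0.3971
  cell (s,2): −0.11·log₂0.11 = 0.3503
  cell (s,3): −0.03·log₂0.03 = 0.1518
  cell (t,1): −0.32·log₂0.32 = 0.5260
  cell (t,2): −0.13·log₂0.13 = 0.3826
  cell (t,3): −0.01·log₂0.01 = 0.0664
Sum = 2.755 bits.

2.755 bits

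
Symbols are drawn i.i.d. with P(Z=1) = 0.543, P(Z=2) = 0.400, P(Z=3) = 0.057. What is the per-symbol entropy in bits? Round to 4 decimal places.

H(Z) = −Σ p·log₂ p.
  −(0.543)·log₂(0.543) = 0.47837
  −(0.400)·log₂(0.400) = 0.52877
  −(0.057)·log₂(0.057) = 0.23557
Sum: 0.47837 + 0.52877 + 0.23557 = 1.2427 bits.

1.2427 bits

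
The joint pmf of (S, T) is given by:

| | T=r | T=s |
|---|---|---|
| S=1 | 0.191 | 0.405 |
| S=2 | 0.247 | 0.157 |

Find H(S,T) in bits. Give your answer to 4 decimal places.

1.9020 bits

H(S,T) = −Σ p(x,y)·log₂ p(x,y) over all 4 cells.
  cell (1,r): −0.191·log₂0.191 = 0.45618
  cell (1,s): −0.405·log₂0.405 = 0.52812
  cell (2,r): −0.247·log₂0.247 = 0.49830
  cell (2,s): −0.157·log₂0.157 = 0.41937
Sum = 1.9020 bits.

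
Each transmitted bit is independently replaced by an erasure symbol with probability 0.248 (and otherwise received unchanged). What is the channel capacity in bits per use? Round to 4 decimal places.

Binary erasure channel: capacity C = 1 − ε.
C = 1 − 0.248 = 0.7520 bits per channel use.

0.7520 bits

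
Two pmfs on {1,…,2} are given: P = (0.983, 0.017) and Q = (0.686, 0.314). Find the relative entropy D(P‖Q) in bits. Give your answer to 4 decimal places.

0.4386 bits

D(P‖Q) = Σ p·log₂(p/q).
  0.983·log₂(0.983/0.686) = 0.51016
  0.017·log₂(0.017/0.314) = -0.07152
D(P‖Q) = 0.4386 bits.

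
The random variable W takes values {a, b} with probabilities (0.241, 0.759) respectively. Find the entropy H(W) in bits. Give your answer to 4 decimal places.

H(W) = −Σ p·log₂ p.
  −(0.241)·log₂(0.241) = 0.49475
  −(0.759)·log₂(0.759) = 0.30195
Sum: 0.49475 + 0.30195 = 0.7967 bits.

0.7967 bits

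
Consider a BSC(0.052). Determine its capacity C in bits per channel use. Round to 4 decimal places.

Binary symmetric channel: C = 1 − h₂(ε) where h₂ is the binary entropy function.
h₂(0.052) = −0.052·log₂0.052 − 0.948·log₂0.948 = 0.2948.
C = 1 − 0.2948 = 0.7052 bits per channel use.

0.7052 bits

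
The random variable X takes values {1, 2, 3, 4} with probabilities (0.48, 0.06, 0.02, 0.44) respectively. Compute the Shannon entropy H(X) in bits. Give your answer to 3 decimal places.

1.386 bits

H(X) = −Σ p·log₂ p.
  −(0.48)·log₂(0.48) = 0.5083
  −(0.06)·log₂(0.06) = 0.2435
  −(0.02)·log₂(0.02) = 0.1129
  −(0.44)·log₂(0.44) = 0.5211
Sum: 0.5083 + 0.2435 + 0.1129 + 0.5211 = 1.386 bits.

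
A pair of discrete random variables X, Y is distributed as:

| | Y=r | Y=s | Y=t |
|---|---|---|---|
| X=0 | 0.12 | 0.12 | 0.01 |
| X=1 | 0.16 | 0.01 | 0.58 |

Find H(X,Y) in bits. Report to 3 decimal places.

H(X,Y) = −Σ p(x,y)·log₂ p(x,y) over all 6 cells.
  cell (0,r): −0.12·log₂0.12 = 0.3671
  cell (0,s): −0.12·log₂0.12 = 0.3671
  cell (0,t): −0.01·log₂0.01 = 0.0664
  cell (1,r): −0.16·log₂0.16 = 0.4230
  cell (1,s): −0.01·log₂0.01 = 0.0664
  cell (1,t): −0.58·log₂0.58 = 0.4558
Sum = 1.746 bits.

1.746 bits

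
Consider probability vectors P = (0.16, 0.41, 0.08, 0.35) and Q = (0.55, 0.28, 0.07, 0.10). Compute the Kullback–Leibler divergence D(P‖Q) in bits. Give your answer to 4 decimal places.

D(P‖Q) = Σ p·log₂(p/q).
  0.16·log₂(0.16/0.55) = -0.28502
  0.41·log₂(0.41/0.28) = 0.22558
  0.08·log₂(0.08/0.07) = 0.01541
  0.35·log₂(0.35/0.10) = 0.63257
D(P‖Q) = 0.5885 bits.

0.5885 bits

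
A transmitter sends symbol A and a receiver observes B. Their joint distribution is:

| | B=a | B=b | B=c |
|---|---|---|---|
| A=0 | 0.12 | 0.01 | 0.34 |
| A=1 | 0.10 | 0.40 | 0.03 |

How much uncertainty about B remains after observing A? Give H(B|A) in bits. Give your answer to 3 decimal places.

0.978 bits

Chain rule: H(B|A) = H(A,B) − H(A).
Marginals: p(A) = (0.4700, 0.5300), p(B) = (0.2200, 0.4100, 0.3700).
H(A,B) = 1.9754 bits; H(A) = 0.9974 bits.
H(B|A) = 1.9754 − 0.9974 = 0.978 bits.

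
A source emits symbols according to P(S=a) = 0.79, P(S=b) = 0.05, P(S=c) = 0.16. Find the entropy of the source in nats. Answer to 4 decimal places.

H(S) = −Σ p·ln p.
  −(0.79)·ln(0.79) = 0.18622
  −(0.05)·ln(0.05) = 0.14979
  −(0.16)·ln(0.16) = 0.29321
Sum: 0.18622 + 0.14979 + 0.29321 = 0.6292 nats.

0.6292 nats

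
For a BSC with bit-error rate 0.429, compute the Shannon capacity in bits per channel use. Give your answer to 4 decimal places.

Binary symmetric channel: C = 1 − h₂(ε) where h₂ is the binary entropy function.
h₂(0.429) = −0.429·log₂0.429 − 0.571·log₂0.571 = 0.9854.
C = 1 − 0.9854 = 0.0146 bits per channel use.

0.0146 bits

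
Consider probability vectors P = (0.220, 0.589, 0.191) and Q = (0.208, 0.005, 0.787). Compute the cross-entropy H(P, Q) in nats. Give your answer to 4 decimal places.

H(P,Q) = −Σ p·ln q.
  −0.220·ln(0.208) = 0.34545
  −0.589·ln(0.005) = 3.12071
  −0.191·ln(0.787) = 0.04575
H(P,Q) = 3.5119 nats.

3.5119 nats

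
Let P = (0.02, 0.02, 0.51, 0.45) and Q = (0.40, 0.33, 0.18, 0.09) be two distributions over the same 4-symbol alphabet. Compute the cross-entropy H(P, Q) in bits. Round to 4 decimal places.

2.8834 bits

H(P,Q) = −Σ p·log₂ q.
  −0.02·log₂(0.40) = 0.02644
  −0.02·log₂(0.33) = 0.03199
  −0.51·log₂(0.18) = 1.26170
  −0.45·log₂(0.09) = 1.56327
H(P,Q) = 2.8834 bits.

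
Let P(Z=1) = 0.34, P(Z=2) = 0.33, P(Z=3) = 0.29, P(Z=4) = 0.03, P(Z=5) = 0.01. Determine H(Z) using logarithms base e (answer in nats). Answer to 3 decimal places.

H(Z) = −Σ p·ln p.
  −(0.34)·ln(0.34) = 0.3668
  −(0.33)·ln(0.33) = 0.3659
  −(0.29)·ln(0.29) = 0.3590
  −(0.03)·ln(0.03) = 0.1052
  −(0.01)·ln(0.01) = 0.0461
Sum: 0.3668 + 0.3659 + 0.3590 + 0.1052 + 0.0461 = 1.243 nats.

1.243 nats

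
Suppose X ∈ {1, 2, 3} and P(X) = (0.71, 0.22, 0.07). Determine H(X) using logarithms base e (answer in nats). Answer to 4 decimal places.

0.7624 nats

H(X) = −Σ p·ln p.
  −(0.71)·ln(0.71) = 0.24317
  −(0.22)·ln(0.22) = 0.33311
  −(0.07)·ln(0.07) = 0.18615
Sum: 0.24317 + 0.33311 + 0.18615 = 0.7624 nats.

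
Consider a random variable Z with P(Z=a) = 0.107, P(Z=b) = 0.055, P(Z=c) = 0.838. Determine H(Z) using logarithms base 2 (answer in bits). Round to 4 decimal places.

0.7888 bits

H(Z) = −Σ p·log₂ p.
  −(0.107)·log₂(0.107) = 0.34500
  −(0.055)·log₂(0.055) = 0.23014
  −(0.838)·log₂(0.838) = 0.21367
Sum: 0.34500 + 0.23014 + 0.21367 = 0.7888 bits.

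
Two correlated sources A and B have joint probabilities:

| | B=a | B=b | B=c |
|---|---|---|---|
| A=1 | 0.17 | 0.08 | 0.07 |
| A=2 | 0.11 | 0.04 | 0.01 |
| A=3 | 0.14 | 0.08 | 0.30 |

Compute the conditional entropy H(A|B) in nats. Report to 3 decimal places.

Chain rule: H(A|B) = H(A,B) − H(B).
Marginals: p(A) = (0.3200, 0.1600, 0.5200), p(B) = (0.4200, 0.2000, 0.3800).
H(A,B) = 1.9456 nats; H(B) = 1.0539 nats.
H(A|B) = 1.9456 − 1.0539 = 0.892 nats.

0.892 nats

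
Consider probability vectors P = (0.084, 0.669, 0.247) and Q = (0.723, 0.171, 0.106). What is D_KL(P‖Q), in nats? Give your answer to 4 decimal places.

0.9407 nats

D(P‖Q) = Σ p·ln(p/q).
  0.084·ln(0.084/0.723) = -0.18082
  0.669·ln(0.669/0.171) = 0.91260
  0.247·ln(0.247/0.106) = 0.20895
D(P‖Q) = 0.9407 nats.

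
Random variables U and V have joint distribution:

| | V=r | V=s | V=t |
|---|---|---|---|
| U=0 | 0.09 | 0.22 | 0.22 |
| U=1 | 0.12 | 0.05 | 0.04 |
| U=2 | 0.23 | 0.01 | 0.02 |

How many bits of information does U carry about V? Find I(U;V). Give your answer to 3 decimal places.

Marginals: p(U) = (0.5300, 0.2100, 0.2600), p(V) = (0.4400, 0.2800, 0.2800).
I(U;V) = H(U) + H(V) − H(U,V).
H(U) = 1.4636, H(V) = 1.5496, H(U,V) = 2.7097.
I(U;V) = 1.4636 + 1.5496 − 2.7097 = 0.303 bits.

0.303 bits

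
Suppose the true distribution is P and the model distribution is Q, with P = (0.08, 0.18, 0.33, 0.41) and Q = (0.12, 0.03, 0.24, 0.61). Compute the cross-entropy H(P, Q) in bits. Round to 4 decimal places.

H(P,Q) = −Σ p·log₂ q.
  −0.08·log₂(0.12) = 0.24471
  −0.18·log₂(0.03) = 0.91060
  −0.33·log₂(0.24) = 0.67943
  −0.41·log₂(0.61) = 0.29238
H(P,Q) = 2.1271 bits.

2.1271 bits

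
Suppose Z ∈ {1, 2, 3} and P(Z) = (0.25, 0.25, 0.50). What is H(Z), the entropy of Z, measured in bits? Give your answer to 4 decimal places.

1.5000 bits

H(Z) = −Σ p·log₂ p.
  −(0.25)·log₂(0.25) = 0.50000
  −(0.25)·log₂(0.25) = 0.50000
  −(0.50)·log₂(0.50) = 0.50000
Sum: 0.50000 + 0.50000 + 0.50000 = 1.5000 bits.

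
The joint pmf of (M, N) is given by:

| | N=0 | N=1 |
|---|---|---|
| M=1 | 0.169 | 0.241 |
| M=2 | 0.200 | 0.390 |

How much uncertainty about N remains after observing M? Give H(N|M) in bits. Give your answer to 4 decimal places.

Marginals: p(M) = (0.4100, 0.5900), p(N) = (0.3690, 0.6310).
H(N|M) = Σ p(M) · H(N|M=·).
  M=1: p=0.4100, H(N|M=1) = 0.9776
  M=2: p=0.5900, H(N|M=2) = 0.9238
Weighted sum = 0.9459 bits.

0.9459 bits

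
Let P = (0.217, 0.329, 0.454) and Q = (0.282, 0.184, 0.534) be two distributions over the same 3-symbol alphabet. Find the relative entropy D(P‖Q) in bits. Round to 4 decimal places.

D(P‖Q) = Σ p·log₂(p/q).
  0.217·log₂(0.217/0.282) = -0.08203
  0.329·log₂(0.329/0.184) = 0.27583
  0.454·log₂(0.454/0.534) = -0.10630
D(P‖Q) = 0.0875 bits.

0.0875 bits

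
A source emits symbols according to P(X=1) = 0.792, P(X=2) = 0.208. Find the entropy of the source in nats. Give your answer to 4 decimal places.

H(X) = −Σ p·ln p.
  −(0.792)·ln(0.792) = 0.18469
  −(0.208)·ln(0.208) = 0.32661
Sum: 0.18469 + 0.32661 = 0.5113 nats.

0.5113 nats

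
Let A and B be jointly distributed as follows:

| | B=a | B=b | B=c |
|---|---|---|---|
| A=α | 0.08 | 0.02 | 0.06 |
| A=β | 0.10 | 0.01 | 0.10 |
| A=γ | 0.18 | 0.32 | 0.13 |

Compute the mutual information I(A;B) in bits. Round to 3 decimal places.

Marginals: p(A) = (0.1600, 0.2100, 0.6300), p(B) = (0.3600, 0.3500, 0.2900).
I(A;B) = Σ p(x,y)·log₂[p(x,y)/(p(x)p(y))].
  (α,a): 0.08·log₂(1.3889) = 0.0379
  (α,b): 0.02·log₂(0.3571) = -0.0297
  (α,c): 0.06·log₂(1.2931) = 0.0223
  (β,a): 0.10·log₂(1.3228) = 0.0404
  (β,b): 0.01·log₂(0.1361) = -0.0288
  (β,c): 0.10·log₂(1.6420) = 0.0715
  (γ,a): 0.18·log₂(0.7937) = -0.0600
  (γ,b): 0.32·log₂(1.4512) = 0.1719
  (γ,c): 0.13·log₂(0.7115) = -0.0638
Sum = 0.162 bits.

0.162 bits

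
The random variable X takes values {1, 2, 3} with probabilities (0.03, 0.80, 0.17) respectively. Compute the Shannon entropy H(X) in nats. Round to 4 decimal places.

0.5849 nats

H(X) = −Σ p·ln p.
  −(0.03)·ln(0.03) = 0.10520
  −(0.80)·ln(0.80) = 0.17851
  −(0.17)·ln(0.17) = 0.30123
Sum: 0.10520 + 0.17851 + 0.30123 = 0.5849 nats.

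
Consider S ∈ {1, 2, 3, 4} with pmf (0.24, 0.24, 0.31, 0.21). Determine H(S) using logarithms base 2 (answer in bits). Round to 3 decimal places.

1.985 bits

H(S) = −Σ p·log₂ p.
  −(0.24)·log₂(0.24) = 0.4941
  −(0.24)·log₂(0.24) = 0.4941
  −(0.31)·log₂(0.31) = 0.5238
  −(0.21)·log₂(0.21) = 0.4728
Sum: 0.4941 + 0.4941 + 0.5238 + 0.4728 = 1.985 bits.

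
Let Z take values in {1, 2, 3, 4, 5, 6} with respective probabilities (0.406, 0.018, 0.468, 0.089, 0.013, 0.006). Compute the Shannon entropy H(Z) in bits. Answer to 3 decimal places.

1.581 bits

H(Z) = −Σ p·log₂ p.
  −(0.406)·log₂(0.406) = 0.5280
  −(0.018)·log₂(0.018) = 0.1043
  −(0.468)·log₂(0.468) = 0.5127
  −(0.089)·log₂(0.089) = 0.3106
  −(0.013)·log₂(0.013) = 0.0814
  −(0.006)·log₂(0.006) = 0.0443
Sum: 0.5280 + 0.1043 + 0.5127 + 0.3106 + 0.0814 + 0.0443 = 1.581 bits.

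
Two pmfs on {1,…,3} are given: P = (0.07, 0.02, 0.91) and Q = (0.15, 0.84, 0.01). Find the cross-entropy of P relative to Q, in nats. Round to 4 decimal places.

H(P,Q) = −Σ p·ln q.
  −0.07·ln(0.15) = 0.13280
  −0.02·ln(0.84) = 0.00349
  −0.91·ln(0.01) = 4.19070
H(P,Q) = 4.3270 nats.

4.3270 nats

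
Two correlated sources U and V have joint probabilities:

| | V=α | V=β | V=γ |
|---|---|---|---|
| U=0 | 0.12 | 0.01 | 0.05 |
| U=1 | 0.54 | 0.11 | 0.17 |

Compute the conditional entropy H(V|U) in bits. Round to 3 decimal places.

Chain rule: H(V|U) = H(U,V) − H(U).
Marginals: p(U) = (0.1800, 0.8200), p(V) = (0.6600, 0.1200, 0.2200).
H(U,V) = 1.9145 bits; H(U) = 0.6801 bits.
H(V|U) = 1.9145 − 0.6801 = 1.234 bits.

1.234 bits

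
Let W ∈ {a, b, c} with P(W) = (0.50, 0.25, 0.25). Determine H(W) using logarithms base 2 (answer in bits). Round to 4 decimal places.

H(W) = −Σ p·log₂ p.
  −(0.50)·log₂(0.50) = 0.50000
  −(0.25)·log₂(0.25) = 0.50000
  −(0.25)·log₂(0.25) = 0.50000
Sum: 0.50000 + 0.50000 + 0.50000 = 1.5000 bits.

1.5000 bits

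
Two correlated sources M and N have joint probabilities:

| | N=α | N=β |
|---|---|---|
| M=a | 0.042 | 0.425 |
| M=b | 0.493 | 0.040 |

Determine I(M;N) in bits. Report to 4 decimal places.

Marginals: p(M) = (0.4670, 0.5330), p(N) = (0.5350, 0.4650).
I(M;N) = Σ p(x,y)·log₂[p(x,y)/(p(x)p(y))].
  (a,α): 0.042·log₂(0.1681) = -0.10805
  (a,β): 0.425·log₂(1.9571) = 0.41171
  (b,α): 0.493·log₂(1.7289) = 0.38939
  (b,β): 0.040·log₂(0.1614) = -0.10525
Sum = 0.5878 bits.

0.5878 bits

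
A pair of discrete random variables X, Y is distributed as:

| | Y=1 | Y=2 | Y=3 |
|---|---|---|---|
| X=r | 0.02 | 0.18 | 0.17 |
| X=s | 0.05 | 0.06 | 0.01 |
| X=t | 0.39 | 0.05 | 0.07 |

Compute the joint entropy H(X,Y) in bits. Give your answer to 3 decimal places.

2.533 bits

H(X,Y) = −Σ p(x,y)·log₂ p(x,y) over all 9 cells.
  cell (r,1): −0.02·log₂0.02 = 0.1129
  cell (r,2): −0.18·log₂0.18 = 0.4453
  cell (r,3): −0.17·log₂0.17 = 0.4346
  cell (s,1): −0.05·log₂0.05 = 0.2161
  cell (s,2): −0.06·log₂0.06 = 0.2435
  cell (s,3): −0.01·log₂0.01 = 0.0664
  cell (t,1): −0.39·log₂0.39 = 0.5298
  cell (t,2): −0.05·log₂0.05 = 0.2161
  cell (t,3): −0.07·log₂0.07 = 0.2686
Sum = 2.533 bits.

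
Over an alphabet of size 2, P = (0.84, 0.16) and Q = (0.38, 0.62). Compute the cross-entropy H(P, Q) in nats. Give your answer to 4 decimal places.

H(P,Q) = −Σ p·ln q.
  −0.84·ln(0.38) = 0.81277
  −0.16·ln(0.62) = 0.07649
H(P,Q) = 0.8893 nats.

0.8893 nats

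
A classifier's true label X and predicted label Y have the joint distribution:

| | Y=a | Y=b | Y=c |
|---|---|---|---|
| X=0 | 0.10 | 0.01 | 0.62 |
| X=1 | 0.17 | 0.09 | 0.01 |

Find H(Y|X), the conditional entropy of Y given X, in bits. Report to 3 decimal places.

0.798 bits

Chain rule: H(Y|X) = H(X,Y) − H(X).
Marginals: p(X) = (0.7300, 0.2700), p(Y) = (0.2700, 0.1000, 0.6300).
H(X,Y) = 1.6399 bits; H(X) = 0.8415 bits.
H(Y|X) = 1.6399 − 0.8415 = 0.798 bits.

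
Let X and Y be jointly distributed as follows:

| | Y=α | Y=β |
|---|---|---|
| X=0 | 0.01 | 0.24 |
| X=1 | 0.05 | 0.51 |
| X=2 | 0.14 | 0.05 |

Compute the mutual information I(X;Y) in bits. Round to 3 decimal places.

Marginals: p(X) = (0.2500, 0.5600, 0.1900), p(Y) = (0.2000, 0.8000).
I(X;Y) = H(X) + H(Y) − H(X,Y).
H(X) = 1.4237, H(Y) = 0.7219, H(X,Y) = 1.8853.
I(X;Y) = 1.4237 + 0.7219 − 1.8853 = 0.260 bits.

0.260 bits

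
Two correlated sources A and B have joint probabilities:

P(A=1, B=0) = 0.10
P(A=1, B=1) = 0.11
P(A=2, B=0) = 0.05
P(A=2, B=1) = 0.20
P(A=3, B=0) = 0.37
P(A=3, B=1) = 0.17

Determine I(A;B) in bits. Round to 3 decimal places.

0.123 bits

Marginals: p(A) = (0.2100, 0.2500, 0.5400), p(B) = (0.5200, 0.4800).
I(A;B) = Σ p(x,y)·log₂[p(x,y)/(p(x)p(y))].
  (1,0): 0.10·log₂(0.9158) = -0.0127
  (1,1): 0.11·log₂(1.0913) = 0.0139
  (2,0): 0.05·log₂(0.3846) = -0.0689
  (2,1): 0.20·log₂(1.6667) = 0.1474
  (3,0): 0.37·log₂(1.3177) = 0.1473
  (3,1): 0.17·log₂(0.6559) = -0.1035
Sum = 0.123 bits.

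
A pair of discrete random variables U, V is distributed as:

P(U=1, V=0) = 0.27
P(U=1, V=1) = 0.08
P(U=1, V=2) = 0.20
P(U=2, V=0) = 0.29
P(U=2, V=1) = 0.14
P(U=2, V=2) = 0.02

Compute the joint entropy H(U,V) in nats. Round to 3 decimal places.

H(U,V) = −Σ p(x,y)·ln p(x,y) over all 6 cells.
  cell (1,0): −0.27·ln0.27 = 0.3535
  cell (1,1): −0.08·ln0.08 = 0.2021
  cell (1,2): −0.20·ln0.20 = 0.3219
  cell (2,0): −0.29·ln0.29 = 0.3590
  cell (2,1): −0.14·ln0.14 = 0.2753
  cell (2,2): −0.02·ln0.02 = 0.0782
Sum = 1.590 nats.

1.590 nats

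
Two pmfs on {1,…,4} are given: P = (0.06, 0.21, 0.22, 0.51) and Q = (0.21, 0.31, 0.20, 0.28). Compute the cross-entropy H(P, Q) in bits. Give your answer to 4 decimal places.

H(P,Q) = −Σ p·log₂ q.
  −0.06·log₂(0.21) = 0.13509
  −0.21·log₂(0.31) = 0.35483
  −0.22·log₂(0.20) = 0.51082
  −0.51·log₂(0.28) = 0.93662
H(P,Q) = 1.9374 bits.

1.9374 bits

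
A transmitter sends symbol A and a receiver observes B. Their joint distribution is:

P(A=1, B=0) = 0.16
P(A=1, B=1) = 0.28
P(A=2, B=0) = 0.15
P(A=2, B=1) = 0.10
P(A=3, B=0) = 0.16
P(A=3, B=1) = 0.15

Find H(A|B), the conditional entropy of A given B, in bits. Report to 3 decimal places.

Marginals: p(A) = (0.4400, 0.2500, 0.3100), p(B) = (0.4700, 0.5300).
H(A|B) = Σ p(B) · H(A|B=·).
  B=0: p=0.4700, H(A|B=0) = 1.5843
  B=1: p=0.5300, H(A|B=1) = 1.4557
Weighted sum = 1.516 bits.

1.516 bits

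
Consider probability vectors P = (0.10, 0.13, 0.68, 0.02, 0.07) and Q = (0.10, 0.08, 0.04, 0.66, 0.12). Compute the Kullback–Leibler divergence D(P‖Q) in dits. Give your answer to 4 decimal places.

0.8174 dits

D(P‖Q) = Σ p·log₁₀(p/q).
  0.10·log₁₀(0.10/0.10) = 0.00000
  0.13·log₁₀(0.13/0.08) = 0.02741
  0.68·log₁₀(0.68/0.04) = 0.83671
  0.02·log₁₀(0.02/0.66) = -0.03037
  0.07·log₁₀(0.07/0.12) = -0.01639
D(P‖Q) = 0.8174 dits.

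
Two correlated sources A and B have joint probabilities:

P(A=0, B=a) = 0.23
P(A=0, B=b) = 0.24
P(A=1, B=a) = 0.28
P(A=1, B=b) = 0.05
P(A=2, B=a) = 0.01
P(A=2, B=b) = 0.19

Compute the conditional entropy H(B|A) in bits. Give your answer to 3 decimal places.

Chain rule: H(B|A) = H(A,B) − H(A).
Marginals: p(A) = (0.4700, 0.3300, 0.2000), p(B) = (0.5200, 0.4800).
H(A,B) = 2.2338 bits; H(A) = 1.5042 bits.
H(B|A) = 2.2338 − 1.5042 = 0.730 bits.

0.730 bits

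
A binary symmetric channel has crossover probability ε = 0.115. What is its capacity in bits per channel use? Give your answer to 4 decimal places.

Binary symmetric channel: C = 1 − h₂(ε) where h₂ is the binary entropy function.
h₂(0.115) = −0.115·log₂0.115 − 0.885·log₂0.885 = 0.5148.
C = 1 − 0.5148 = 0.4852 bits per channel use.

0.4852 bits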